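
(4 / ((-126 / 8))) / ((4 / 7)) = -4 / 9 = -0.44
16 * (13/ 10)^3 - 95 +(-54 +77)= -4606/ 125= -36.85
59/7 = 8.43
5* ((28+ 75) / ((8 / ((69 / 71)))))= 35535 / 568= 62.56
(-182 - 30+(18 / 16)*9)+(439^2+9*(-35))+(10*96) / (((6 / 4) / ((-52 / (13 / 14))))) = 1250913 / 8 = 156364.12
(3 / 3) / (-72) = -1 / 72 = -0.01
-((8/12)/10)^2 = -1/225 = -0.00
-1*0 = 0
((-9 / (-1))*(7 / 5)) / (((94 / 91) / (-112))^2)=1636060608 / 11045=148126.81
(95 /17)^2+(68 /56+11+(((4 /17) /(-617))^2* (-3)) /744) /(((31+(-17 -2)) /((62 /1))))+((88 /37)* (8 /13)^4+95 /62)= 29127242273583748493 /302750092156554588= 96.21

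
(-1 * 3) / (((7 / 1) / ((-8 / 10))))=12 / 35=0.34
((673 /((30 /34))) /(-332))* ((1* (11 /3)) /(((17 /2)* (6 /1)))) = -7403 /44820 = -0.17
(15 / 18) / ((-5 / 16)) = -8 / 3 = -2.67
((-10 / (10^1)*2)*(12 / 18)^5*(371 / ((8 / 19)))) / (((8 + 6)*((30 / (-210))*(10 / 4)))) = 46.41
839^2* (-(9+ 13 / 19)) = -129521464 / 19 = -6816919.16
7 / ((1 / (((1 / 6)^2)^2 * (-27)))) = -7 / 48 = -0.15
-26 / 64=-13 / 32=-0.41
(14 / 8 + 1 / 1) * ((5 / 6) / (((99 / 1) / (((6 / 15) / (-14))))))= -1 / 1512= -0.00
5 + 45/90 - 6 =-1/2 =-0.50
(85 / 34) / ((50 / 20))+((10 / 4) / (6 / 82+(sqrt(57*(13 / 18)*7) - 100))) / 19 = 1.00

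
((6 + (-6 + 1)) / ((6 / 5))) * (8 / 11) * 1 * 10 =200 / 33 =6.06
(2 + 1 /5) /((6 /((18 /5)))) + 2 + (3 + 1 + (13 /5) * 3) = 378 /25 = 15.12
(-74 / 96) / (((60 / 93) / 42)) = -8029 / 160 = -50.18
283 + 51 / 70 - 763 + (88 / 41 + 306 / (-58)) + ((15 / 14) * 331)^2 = 145989429391 / 1165220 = 125289.16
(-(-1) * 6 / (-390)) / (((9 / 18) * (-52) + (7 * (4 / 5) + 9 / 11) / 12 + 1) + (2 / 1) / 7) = 0.00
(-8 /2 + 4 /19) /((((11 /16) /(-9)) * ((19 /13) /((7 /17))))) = 943488 /67507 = 13.98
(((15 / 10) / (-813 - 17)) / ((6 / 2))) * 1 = -1 / 1660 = -0.00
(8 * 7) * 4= 224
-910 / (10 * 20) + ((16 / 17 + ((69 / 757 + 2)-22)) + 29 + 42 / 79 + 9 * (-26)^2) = 123828375879 / 20333020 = 6090.01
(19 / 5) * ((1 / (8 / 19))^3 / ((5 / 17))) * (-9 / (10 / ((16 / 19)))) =-1049427 / 8000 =-131.18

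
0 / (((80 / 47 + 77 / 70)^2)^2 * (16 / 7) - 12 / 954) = 0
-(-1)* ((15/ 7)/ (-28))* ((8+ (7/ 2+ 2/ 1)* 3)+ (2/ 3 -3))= -95/ 56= -1.70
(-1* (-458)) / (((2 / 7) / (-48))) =-76944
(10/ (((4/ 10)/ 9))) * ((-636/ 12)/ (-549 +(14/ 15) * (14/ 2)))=178875/ 8137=21.98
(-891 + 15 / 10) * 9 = -16011 / 2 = -8005.50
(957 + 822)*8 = 14232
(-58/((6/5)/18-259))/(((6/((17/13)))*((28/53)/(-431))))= -56307995/1413776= -39.83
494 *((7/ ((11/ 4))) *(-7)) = -96824/ 11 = -8802.18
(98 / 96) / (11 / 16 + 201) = 7 / 1383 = 0.01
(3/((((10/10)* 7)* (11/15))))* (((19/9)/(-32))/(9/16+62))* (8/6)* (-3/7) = 0.00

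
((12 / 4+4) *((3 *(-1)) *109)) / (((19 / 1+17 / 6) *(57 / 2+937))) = -27468 / 252961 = -0.11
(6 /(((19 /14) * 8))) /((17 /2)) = 21 /323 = 0.07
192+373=565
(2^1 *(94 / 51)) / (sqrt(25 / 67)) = 188 *sqrt(67) / 255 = 6.03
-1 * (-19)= 19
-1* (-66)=66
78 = 78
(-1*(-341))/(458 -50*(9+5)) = -31/22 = -1.41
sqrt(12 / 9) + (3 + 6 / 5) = 5.35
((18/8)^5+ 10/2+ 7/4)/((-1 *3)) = -21.47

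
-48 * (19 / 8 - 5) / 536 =63 / 268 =0.24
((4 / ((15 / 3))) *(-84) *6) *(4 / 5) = -8064 / 25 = -322.56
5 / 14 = 0.36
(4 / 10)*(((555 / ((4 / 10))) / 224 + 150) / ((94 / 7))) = 13995 / 3008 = 4.65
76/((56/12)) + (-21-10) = -103/7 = -14.71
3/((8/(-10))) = -15/4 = -3.75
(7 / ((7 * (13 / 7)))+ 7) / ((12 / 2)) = 1.26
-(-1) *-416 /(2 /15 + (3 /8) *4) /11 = -12480 /539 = -23.15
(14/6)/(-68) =-7/204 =-0.03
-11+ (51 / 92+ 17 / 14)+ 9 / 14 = -5531 / 644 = -8.59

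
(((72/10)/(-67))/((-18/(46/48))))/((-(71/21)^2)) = -3381/6754940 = -0.00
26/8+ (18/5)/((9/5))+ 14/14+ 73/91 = 2567/364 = 7.05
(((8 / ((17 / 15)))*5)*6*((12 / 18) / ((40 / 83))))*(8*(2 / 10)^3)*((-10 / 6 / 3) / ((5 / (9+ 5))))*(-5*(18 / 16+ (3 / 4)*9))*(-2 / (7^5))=-0.14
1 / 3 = 0.33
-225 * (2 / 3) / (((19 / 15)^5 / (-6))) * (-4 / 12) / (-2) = 113906250 / 2476099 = 46.00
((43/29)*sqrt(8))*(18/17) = 1548*sqrt(2)/493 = 4.44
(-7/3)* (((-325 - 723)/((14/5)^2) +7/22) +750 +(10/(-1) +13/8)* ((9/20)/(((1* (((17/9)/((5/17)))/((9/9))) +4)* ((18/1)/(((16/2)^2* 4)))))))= -219733/154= -1426.84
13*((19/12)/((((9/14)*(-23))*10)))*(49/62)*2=-84721/385020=-0.22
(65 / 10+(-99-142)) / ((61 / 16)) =-3752 / 61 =-61.51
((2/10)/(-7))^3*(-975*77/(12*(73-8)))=11/4900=0.00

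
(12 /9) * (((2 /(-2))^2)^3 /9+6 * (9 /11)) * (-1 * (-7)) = 13916 /297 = 46.86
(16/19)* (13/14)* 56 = 832/19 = 43.79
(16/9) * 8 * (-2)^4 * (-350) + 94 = -715954/9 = -79550.44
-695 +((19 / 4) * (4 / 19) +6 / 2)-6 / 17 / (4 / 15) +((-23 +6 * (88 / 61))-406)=-2307673 / 2074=-1112.67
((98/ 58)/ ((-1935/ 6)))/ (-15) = 98/ 280575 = 0.00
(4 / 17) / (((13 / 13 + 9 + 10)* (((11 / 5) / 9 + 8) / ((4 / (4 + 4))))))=9 / 12614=0.00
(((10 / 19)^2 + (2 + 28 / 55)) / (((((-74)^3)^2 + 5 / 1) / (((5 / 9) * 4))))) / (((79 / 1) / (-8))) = -1770176 / 463617484453721961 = -0.00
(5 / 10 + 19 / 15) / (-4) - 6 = -6.44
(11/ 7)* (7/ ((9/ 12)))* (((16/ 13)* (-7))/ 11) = -11.49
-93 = -93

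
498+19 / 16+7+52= 8931 / 16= 558.19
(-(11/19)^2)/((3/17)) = -1.90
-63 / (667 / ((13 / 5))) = -819 / 3335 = -0.25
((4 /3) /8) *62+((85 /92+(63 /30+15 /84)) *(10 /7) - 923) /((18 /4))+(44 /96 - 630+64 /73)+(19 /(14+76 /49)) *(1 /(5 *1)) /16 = -12373762987477 /15045720480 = -822.41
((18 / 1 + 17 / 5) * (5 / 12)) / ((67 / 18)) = 321 / 134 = 2.40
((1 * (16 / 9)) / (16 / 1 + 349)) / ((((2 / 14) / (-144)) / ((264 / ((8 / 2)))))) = -118272 / 365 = -324.03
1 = 1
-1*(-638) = 638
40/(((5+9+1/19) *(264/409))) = 38855/8811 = 4.41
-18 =-18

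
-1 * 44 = -44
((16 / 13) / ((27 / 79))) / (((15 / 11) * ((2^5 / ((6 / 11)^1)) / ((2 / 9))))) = 158 / 15795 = 0.01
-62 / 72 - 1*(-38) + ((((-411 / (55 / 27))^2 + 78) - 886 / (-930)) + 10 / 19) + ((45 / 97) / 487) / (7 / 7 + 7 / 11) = 40825.18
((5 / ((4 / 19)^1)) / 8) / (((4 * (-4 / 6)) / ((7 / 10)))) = -399 / 512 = -0.78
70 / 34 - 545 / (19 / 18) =-166105 / 323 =-514.26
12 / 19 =0.63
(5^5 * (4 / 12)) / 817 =3125 / 2451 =1.27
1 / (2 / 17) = 17 / 2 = 8.50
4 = 4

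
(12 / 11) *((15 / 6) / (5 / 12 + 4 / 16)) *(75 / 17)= 3375 / 187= 18.05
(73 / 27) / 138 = 73 / 3726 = 0.02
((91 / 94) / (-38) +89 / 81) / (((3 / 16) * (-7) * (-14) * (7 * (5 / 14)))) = 1242148 / 53164755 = 0.02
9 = 9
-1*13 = -13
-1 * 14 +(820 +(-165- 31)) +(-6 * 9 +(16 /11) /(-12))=18344 /33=555.88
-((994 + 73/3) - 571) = -1342/3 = -447.33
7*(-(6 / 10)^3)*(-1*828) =156492 / 125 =1251.94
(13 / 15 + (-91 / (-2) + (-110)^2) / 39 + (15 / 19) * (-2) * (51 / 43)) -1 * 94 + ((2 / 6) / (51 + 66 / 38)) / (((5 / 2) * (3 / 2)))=103643119579 / 478900890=216.42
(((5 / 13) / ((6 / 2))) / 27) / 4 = 5 / 4212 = 0.00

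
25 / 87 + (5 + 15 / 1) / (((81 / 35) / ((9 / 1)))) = 20375 / 261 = 78.07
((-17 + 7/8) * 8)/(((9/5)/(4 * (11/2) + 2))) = -1720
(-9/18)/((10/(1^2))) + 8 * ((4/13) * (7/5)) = 3.40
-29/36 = -0.81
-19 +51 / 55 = -994 / 55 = -18.07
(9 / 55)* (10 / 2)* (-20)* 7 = -1260 / 11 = -114.55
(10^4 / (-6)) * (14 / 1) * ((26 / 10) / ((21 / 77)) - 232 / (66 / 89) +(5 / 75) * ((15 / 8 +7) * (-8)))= 711592000 / 99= 7187797.98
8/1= 8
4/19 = 0.21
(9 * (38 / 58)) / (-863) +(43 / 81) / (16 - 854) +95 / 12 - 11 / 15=121902391391 / 16987827060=7.18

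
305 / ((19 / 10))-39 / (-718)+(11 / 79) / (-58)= 2509341750 / 15626911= 160.58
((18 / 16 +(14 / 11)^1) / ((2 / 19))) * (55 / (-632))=-20045 / 10112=-1.98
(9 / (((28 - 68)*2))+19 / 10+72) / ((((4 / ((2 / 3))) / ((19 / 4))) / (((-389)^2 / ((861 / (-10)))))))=-16971709397 / 165312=-102664.72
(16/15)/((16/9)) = 3/5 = 0.60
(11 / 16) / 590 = 11 / 9440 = 0.00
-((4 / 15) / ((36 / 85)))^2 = -289 / 729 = -0.40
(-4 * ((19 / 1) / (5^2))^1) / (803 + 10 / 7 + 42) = -532 / 148125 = -0.00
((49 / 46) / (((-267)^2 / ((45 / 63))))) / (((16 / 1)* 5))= 7 / 52468704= 0.00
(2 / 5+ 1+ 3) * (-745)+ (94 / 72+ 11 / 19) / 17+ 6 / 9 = -38107543 / 11628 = -3277.22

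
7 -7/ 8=49/ 8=6.12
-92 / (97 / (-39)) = 3588 / 97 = 36.99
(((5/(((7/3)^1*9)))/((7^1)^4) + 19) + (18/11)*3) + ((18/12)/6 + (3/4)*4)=60253315/2218524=27.16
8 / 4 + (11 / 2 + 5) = 25 / 2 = 12.50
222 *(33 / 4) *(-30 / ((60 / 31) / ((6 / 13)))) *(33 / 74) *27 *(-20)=41017185 / 13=3155168.08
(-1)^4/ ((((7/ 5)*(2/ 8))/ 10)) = 200/ 7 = 28.57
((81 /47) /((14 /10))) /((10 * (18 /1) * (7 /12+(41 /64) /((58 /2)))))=12528 /1109059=0.01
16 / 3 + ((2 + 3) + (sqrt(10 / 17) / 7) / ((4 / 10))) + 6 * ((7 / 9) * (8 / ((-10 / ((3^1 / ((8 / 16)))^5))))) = -435301 / 15 + 5 * sqrt(170) / 238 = -29019.79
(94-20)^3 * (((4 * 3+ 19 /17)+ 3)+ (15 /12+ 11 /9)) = 1152558362 /153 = 7533061.19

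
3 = 3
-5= -5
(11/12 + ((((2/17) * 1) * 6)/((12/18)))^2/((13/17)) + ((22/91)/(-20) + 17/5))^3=153672838224644591/799695573768000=192.16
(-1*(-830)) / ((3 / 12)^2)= 13280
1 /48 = 0.02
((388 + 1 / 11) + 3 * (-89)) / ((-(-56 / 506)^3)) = 490244931 / 5488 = 89330.34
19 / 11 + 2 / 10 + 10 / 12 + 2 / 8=1987 / 660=3.01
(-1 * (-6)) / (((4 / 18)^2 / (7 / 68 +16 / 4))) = 67797 / 136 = 498.51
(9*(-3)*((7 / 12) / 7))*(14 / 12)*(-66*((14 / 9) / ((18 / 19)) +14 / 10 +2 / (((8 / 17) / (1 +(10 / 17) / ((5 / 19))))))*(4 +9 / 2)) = 35608727 / 1440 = 24728.28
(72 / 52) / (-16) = -9 / 104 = -0.09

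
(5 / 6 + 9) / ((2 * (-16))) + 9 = 1669 / 192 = 8.69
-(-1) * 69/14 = 69/14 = 4.93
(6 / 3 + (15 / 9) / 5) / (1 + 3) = 7 / 12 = 0.58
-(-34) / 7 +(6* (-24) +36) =-103.14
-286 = -286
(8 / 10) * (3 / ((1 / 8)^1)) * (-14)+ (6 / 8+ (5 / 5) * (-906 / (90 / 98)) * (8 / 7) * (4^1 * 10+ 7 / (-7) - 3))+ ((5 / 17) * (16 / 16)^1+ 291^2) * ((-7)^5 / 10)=-48404000677 / 340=-142364707.87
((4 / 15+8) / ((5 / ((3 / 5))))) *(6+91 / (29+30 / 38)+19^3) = 241013778 / 35375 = 6813.11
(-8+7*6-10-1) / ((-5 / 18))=-414 / 5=-82.80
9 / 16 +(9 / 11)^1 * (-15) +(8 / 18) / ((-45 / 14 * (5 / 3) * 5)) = -6965731 / 594000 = -11.73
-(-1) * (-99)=-99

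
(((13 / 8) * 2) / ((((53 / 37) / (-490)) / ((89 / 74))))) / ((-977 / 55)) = 15590575 / 207124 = 75.27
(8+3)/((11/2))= 2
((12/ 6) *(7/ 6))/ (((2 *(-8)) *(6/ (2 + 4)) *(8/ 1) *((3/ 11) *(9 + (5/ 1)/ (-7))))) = -539/ 66816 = -0.01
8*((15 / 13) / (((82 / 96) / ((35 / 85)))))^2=2.48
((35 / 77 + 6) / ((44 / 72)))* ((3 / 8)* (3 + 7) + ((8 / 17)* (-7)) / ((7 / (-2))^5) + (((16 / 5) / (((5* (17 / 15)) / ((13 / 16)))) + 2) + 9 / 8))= 696163023 / 8979740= 77.53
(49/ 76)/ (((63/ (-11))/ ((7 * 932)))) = -125587/ 171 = -734.43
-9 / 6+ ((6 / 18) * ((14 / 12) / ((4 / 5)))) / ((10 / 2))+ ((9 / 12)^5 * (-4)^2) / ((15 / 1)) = -3311 / 2880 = -1.15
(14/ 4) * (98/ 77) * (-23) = -1127/ 11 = -102.45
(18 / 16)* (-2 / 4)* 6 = -27 / 8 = -3.38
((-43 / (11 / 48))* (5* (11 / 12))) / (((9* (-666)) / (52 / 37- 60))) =-932240 / 110889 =-8.41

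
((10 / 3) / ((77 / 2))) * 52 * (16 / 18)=8320 / 2079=4.00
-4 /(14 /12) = -24 /7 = -3.43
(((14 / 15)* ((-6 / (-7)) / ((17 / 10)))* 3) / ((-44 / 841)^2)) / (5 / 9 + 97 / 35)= 668380545 / 4311472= 155.02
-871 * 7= -6097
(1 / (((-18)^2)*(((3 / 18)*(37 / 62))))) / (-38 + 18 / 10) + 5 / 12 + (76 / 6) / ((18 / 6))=3354577 / 723276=4.64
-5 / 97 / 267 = -0.00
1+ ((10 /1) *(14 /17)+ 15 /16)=2767 /272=10.17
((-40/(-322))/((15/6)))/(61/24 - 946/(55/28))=-960/9255407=-0.00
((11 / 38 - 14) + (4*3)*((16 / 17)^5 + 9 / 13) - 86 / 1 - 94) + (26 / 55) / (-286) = -74916232577583 / 424352661590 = -176.54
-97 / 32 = -3.03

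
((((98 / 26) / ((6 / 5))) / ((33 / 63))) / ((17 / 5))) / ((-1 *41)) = -8575 / 199342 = -0.04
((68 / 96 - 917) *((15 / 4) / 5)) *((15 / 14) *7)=-329865 / 64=-5154.14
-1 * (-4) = 4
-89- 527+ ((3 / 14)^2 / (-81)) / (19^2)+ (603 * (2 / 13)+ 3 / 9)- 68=-4891716073 / 8278452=-590.90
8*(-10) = -80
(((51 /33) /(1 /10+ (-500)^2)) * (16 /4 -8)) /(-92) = 170 /632500253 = 0.00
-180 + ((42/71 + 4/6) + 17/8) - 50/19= -5803345/32376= -179.25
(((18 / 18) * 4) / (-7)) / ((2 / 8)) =-2.29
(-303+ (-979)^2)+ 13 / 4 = 3832565 / 4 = 958141.25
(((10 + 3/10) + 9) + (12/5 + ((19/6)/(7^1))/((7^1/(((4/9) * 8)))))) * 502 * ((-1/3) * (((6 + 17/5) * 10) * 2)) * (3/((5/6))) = -2483573.99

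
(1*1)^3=1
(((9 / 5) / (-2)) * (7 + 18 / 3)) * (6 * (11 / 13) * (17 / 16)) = -5049 / 80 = -63.11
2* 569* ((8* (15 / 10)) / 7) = 13656 / 7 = 1950.86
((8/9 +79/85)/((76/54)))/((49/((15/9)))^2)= 6955/4653138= 0.00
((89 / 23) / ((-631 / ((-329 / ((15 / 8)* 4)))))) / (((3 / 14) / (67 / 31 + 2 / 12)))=177501422 / 60736905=2.92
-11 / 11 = -1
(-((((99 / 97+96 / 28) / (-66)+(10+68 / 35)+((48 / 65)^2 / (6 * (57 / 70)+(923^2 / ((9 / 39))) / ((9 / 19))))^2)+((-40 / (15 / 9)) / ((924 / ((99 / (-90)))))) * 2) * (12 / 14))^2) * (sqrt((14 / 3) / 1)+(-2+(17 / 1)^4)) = -2239048702236309297350156782887216139946483733968043586787439859719 / 256272815197272760311988239596130306466166775348777989205625 - 8936284766485507478737998870066356717020413454695113633973267 * sqrt(42) / 256272815197272760311988239596130306466166775348777989205625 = -8737199.12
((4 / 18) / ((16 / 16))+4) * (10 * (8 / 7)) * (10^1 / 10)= 3040 / 63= 48.25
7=7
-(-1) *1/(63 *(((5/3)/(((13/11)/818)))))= 13/944790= 0.00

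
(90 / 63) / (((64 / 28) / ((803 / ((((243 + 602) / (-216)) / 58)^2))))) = 15753934944 / 142805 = 110317.81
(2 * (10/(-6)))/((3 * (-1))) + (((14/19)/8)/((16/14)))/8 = 1.12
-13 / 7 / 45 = -13 / 315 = -0.04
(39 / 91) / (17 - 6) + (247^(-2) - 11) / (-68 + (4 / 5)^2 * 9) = 788326831 / 3654805154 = 0.22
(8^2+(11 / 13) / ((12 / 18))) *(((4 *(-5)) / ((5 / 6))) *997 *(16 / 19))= -324846528 / 247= -1315168.13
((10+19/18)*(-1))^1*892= -88754/9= -9861.56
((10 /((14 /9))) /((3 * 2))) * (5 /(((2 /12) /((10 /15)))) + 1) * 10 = 225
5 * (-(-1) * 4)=20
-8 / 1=-8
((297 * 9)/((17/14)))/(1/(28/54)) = 19404/17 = 1141.41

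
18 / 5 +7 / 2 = 71 / 10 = 7.10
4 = 4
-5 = -5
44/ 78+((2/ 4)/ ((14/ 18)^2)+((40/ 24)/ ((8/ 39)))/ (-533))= 862105/ 626808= 1.38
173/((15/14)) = 2422/15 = 161.47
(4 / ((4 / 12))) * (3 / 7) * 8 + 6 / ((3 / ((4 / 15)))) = 4376 / 105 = 41.68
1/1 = 1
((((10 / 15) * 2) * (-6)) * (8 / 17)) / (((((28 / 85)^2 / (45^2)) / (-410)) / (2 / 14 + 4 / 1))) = 40931325000 / 343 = 119333309.04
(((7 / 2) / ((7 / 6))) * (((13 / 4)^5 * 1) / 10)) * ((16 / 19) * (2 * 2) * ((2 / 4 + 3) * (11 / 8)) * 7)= 600380781 / 48640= 12343.35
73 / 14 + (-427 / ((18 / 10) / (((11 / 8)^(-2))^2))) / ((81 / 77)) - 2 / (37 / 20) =-29631814801 / 502614882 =-58.96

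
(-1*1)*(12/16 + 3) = -15/4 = -3.75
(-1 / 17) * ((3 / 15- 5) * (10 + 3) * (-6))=-1872 / 85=-22.02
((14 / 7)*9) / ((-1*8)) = -9 / 4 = -2.25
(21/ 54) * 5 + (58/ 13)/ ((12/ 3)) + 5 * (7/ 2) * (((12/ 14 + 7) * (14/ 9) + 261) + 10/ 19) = 7104203/ 1482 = 4793.66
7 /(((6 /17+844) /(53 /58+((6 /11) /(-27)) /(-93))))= 58082353 /7665122124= 0.01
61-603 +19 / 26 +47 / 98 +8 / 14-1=-344756 / 637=-541.22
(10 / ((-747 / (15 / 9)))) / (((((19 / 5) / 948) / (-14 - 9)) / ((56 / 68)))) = 25438000 / 241281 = 105.43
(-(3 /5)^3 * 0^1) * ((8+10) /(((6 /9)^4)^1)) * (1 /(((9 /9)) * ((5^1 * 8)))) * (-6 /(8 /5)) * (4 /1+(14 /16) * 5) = 0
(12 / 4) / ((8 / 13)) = 39 / 8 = 4.88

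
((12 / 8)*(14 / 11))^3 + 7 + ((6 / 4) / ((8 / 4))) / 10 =14.03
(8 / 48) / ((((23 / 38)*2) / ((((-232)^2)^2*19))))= 522912647168 / 69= 7578444161.86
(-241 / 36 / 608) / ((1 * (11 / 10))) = -1205 / 120384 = -0.01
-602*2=-1204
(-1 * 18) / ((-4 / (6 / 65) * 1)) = 27 / 65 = 0.42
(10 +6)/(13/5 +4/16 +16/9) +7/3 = 14471/2499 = 5.79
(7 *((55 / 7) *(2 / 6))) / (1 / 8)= 440 / 3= 146.67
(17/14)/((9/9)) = 17/14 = 1.21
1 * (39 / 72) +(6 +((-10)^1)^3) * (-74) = 1765357 / 24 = 73556.54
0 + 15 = 15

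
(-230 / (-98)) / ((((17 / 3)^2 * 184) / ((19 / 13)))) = 855 / 1472744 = 0.00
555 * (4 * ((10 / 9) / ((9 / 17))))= 4659.26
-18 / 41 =-0.44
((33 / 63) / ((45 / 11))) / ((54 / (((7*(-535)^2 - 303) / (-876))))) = -30299489 / 5587785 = -5.42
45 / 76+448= 34093 / 76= 448.59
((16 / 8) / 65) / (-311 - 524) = -0.00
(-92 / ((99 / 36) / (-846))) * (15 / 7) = 4669920 / 77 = 60648.31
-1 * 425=-425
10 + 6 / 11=116 / 11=10.55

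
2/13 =0.15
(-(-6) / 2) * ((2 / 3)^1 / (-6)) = -1 / 3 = -0.33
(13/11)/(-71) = -13/781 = -0.02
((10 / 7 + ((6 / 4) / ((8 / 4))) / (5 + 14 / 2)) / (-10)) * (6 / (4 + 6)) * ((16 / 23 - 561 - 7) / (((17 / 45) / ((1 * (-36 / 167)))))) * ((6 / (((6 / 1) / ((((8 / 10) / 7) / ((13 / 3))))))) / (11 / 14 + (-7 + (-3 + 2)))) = 0.11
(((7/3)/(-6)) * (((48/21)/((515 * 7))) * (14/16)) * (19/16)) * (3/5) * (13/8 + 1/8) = -133/494400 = -0.00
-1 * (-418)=418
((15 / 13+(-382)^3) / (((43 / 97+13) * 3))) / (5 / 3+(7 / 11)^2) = -8505317624353 / 12747904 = -667193.42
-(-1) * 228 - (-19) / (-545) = 124241 / 545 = 227.97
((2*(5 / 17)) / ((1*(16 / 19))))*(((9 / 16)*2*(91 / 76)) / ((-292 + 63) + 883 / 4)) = -1365 / 11968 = -0.11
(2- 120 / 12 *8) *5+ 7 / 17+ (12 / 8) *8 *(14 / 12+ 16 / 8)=-5977 / 17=-351.59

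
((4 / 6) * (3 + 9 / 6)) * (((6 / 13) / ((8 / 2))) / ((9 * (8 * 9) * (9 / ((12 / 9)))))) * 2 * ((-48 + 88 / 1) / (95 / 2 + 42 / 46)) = 920 / 7035093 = 0.00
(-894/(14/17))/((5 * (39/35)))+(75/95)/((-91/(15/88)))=-29646457/152152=-194.85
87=87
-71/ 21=-3.38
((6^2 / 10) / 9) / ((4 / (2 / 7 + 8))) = 29 / 35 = 0.83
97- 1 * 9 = 88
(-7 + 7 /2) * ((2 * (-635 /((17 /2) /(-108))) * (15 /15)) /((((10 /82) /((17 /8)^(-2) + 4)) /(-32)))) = 307361295360 /4913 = 62560817.29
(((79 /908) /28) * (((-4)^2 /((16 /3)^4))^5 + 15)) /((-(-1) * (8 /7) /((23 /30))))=10474291871465033862499 /334992872378565457346560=0.03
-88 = -88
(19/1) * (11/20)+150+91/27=88463/540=163.82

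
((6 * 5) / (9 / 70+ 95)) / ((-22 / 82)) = -86100 / 73249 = -1.18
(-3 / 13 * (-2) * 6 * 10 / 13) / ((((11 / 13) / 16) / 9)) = 51840 / 143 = 362.52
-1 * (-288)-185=103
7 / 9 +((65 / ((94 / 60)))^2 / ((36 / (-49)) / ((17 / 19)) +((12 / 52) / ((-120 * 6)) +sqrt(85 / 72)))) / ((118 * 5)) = 22105302965710178627 / 4007270292319283949 +214036168273200000 * sqrt(170) / 445252254702142661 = 11.78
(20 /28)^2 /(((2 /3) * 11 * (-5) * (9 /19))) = -95 /3234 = -0.03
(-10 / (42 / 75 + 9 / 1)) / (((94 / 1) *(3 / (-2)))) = 250 / 33699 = 0.01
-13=-13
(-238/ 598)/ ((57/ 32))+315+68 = 382.78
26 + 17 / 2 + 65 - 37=125 / 2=62.50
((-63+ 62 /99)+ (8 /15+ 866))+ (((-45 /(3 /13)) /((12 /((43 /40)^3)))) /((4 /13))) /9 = 796.87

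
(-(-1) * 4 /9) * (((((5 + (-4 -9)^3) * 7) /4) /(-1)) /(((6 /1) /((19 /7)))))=20824 /27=771.26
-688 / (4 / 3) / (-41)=516 / 41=12.59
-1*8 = -8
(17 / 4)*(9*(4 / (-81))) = -17 / 9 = -1.89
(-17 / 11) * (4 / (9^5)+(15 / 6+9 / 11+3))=-139534283 / 14289858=-9.76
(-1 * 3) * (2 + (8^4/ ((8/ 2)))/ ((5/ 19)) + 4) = -58458/ 5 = -11691.60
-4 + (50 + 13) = 59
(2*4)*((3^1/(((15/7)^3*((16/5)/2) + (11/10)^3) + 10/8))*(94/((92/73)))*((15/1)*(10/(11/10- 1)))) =21182994000000/144561509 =146532.74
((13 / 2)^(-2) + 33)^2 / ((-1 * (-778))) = 31147561 / 22220458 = 1.40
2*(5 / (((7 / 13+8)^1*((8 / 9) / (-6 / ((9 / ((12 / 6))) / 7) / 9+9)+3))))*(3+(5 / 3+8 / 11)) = 4975100 / 2450547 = 2.03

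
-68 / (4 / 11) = -187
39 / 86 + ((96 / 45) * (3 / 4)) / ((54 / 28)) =14897 / 11610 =1.28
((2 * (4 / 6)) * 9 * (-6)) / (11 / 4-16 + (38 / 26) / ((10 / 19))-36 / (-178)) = 7.01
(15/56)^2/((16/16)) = 225/3136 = 0.07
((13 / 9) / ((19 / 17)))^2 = 1.67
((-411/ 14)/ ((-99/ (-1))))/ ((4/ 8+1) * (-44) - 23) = 137/ 41118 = 0.00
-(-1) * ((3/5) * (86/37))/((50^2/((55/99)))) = 43/138750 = 0.00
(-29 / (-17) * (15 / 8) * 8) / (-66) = -0.39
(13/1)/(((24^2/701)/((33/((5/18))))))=300729/160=1879.56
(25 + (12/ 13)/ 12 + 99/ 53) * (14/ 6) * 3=129955/ 689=188.61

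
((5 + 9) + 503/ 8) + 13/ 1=719/ 8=89.88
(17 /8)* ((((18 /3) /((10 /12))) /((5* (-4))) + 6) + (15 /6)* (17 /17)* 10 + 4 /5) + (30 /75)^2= 6697 /100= 66.97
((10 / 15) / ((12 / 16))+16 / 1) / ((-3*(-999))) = 152 / 26973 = 0.01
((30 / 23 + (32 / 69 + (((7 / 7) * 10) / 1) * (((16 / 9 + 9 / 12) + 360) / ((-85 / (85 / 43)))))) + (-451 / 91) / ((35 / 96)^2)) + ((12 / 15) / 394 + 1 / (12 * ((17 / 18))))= -397883849311379 / 3323008327275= -119.74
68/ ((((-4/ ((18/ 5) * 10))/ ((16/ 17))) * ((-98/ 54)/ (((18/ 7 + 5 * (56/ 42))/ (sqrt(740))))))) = 502848 * sqrt(185)/ 63455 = 107.78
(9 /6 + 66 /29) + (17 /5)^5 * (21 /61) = 1771132701 /11056250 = 160.19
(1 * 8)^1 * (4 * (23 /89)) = 736 /89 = 8.27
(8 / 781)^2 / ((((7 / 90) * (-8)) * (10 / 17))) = -1224 / 4269727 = -0.00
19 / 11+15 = 184 / 11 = 16.73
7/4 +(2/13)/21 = 1919/1092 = 1.76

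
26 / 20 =13 / 10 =1.30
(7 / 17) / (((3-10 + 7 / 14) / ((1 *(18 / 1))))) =-252 / 221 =-1.14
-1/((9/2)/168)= -112/3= -37.33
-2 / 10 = -1 / 5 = -0.20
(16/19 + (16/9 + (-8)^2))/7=11392/1197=9.52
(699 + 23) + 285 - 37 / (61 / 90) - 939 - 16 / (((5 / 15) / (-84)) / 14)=3444146 / 61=56461.41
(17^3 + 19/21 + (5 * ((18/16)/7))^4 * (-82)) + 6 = 72072798677/14751744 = 4885.71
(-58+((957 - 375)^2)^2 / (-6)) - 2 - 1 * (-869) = -19122323887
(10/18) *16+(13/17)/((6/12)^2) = 11.95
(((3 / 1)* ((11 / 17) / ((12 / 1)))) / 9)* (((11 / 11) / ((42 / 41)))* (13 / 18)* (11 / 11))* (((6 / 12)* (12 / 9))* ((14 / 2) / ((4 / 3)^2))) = 5863 / 176256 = 0.03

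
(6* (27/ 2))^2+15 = 6576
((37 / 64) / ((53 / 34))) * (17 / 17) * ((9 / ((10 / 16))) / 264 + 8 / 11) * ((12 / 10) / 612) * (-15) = -1591 / 186560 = -0.01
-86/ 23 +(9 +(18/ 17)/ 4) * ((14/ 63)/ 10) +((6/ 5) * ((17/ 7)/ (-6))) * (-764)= 10059911/ 27370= 367.55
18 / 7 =2.57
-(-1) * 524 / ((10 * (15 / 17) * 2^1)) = 2227 / 75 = 29.69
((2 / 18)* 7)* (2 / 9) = 14 / 81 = 0.17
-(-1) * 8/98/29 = 4/1421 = 0.00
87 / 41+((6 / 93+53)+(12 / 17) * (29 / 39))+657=200194205 / 280891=712.71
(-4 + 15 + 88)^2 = 9801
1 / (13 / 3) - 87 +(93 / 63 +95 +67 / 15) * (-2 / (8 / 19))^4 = 5975406329 / 116480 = 51299.85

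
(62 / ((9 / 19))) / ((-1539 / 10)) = -620 / 729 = -0.85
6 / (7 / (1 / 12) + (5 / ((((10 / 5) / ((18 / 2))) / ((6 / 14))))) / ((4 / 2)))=56 / 829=0.07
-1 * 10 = -10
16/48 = 1/3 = 0.33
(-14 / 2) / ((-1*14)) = 1 / 2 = 0.50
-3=-3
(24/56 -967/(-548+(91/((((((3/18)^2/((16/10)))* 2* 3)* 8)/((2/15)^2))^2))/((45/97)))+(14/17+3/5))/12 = 7461888464969/24756147664080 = 0.30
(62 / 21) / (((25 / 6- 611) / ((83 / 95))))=-10292 / 2421265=-0.00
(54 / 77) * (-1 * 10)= -540 / 77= -7.01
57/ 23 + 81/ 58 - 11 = -9505/ 1334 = -7.13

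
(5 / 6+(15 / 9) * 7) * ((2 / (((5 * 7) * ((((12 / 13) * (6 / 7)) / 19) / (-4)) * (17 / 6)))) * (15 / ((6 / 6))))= -6175 / 17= -363.24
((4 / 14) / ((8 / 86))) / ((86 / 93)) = 93 / 28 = 3.32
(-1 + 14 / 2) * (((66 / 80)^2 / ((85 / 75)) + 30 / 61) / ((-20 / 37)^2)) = 1488734109 / 66368000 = 22.43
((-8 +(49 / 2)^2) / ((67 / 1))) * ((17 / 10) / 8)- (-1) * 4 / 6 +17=1257139 / 64320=19.55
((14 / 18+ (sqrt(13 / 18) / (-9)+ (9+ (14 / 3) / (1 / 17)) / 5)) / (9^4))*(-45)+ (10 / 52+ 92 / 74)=5*sqrt(26) / 39366+ 8262281 / 6311682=1.31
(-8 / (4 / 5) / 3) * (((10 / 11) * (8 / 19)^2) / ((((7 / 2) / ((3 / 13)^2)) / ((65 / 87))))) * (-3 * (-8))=-0.15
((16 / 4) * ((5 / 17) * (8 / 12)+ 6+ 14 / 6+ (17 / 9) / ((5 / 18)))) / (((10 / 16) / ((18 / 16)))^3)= 3799548 / 10625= 357.60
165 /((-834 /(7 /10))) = -77 /556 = -0.14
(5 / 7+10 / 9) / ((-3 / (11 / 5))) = -253 / 189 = -1.34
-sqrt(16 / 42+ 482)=-sqrt(212730) / 21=-21.96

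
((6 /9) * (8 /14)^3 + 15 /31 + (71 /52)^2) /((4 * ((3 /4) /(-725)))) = -154619713975 /258764688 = -597.53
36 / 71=0.51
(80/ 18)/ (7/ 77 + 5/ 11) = 220/ 27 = 8.15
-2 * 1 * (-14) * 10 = 280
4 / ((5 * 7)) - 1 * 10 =-346 / 35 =-9.89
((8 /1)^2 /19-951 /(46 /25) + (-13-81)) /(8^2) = -530937 /55936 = -9.49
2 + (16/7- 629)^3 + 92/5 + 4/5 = -422155906657/1715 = -246155047.61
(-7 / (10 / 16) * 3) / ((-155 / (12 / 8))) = 252 / 775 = 0.33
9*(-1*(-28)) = 252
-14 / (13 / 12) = -168 / 13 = -12.92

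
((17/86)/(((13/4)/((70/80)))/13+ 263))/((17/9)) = 63/158498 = 0.00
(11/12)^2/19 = 121/2736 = 0.04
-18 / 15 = -6 / 5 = -1.20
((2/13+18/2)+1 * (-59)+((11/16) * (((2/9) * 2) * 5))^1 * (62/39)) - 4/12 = -33521/702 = -47.75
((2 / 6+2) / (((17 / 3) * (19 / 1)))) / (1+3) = 7 / 1292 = 0.01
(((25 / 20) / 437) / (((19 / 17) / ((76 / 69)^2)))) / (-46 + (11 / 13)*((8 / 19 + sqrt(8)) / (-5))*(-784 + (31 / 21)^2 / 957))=-209156087603968050 / 961061562504984309123863 + 5626653109201447050*sqrt(2) / 961061562504984309123863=0.00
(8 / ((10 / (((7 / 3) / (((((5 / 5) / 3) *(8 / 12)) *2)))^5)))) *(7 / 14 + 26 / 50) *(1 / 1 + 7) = 208289151 / 8000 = 26036.14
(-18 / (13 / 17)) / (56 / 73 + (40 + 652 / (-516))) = -2881602 / 4836065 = -0.60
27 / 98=0.28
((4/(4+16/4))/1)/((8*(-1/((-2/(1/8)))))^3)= 4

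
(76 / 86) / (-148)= -19 / 3182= -0.01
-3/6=-1/2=-0.50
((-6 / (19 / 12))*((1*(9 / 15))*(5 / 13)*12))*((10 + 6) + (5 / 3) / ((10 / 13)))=-47088 / 247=-190.64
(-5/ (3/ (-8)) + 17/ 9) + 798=813.22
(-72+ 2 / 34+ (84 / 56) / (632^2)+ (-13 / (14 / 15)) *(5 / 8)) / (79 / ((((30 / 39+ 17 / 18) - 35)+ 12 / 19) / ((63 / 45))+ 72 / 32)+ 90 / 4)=-10056761127772351 / 2338338164073408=-4.30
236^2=55696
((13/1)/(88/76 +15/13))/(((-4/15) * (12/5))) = -80275/9136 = -8.79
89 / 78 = 1.14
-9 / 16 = -0.56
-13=-13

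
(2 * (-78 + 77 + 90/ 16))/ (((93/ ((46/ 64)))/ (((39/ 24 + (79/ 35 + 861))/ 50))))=206084117/ 166656000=1.24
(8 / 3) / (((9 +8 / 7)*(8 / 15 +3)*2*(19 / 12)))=1680 / 71497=0.02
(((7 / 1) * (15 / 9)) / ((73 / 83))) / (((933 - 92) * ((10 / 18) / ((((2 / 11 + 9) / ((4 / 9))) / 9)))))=0.07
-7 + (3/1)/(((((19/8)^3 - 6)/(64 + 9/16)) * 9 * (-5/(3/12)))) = -405899/56805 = -7.15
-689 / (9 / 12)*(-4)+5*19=11309 / 3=3769.67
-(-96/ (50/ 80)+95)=293/ 5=58.60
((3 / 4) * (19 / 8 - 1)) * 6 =6.19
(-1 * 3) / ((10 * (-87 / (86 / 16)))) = 43 / 2320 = 0.02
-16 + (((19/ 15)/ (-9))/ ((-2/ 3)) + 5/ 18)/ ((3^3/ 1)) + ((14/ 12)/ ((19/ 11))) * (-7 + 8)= -706699/ 46170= -15.31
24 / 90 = 4 / 15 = 0.27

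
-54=-54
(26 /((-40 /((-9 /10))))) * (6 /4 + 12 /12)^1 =117 /80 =1.46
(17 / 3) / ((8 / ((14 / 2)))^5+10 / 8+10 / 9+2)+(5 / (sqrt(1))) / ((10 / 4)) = 11065322 / 3818347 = 2.90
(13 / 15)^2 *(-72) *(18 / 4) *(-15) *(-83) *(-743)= 1125582588 / 5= 225116517.60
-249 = -249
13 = 13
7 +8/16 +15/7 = 135/14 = 9.64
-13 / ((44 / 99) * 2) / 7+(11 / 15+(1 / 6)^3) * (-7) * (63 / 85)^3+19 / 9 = -1610625811 / 773797500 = -2.08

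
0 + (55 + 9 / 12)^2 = 49729 / 16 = 3108.06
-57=-57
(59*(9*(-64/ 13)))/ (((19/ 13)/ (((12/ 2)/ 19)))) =-203904/ 361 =-564.83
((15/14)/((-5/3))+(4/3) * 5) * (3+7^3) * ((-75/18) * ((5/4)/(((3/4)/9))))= -5471125/42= -130264.88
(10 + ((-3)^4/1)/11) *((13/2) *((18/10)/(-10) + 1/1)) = 101803/1100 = 92.55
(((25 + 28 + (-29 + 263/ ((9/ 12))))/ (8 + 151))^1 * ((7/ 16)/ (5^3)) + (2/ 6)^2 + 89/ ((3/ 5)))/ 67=11801989/ 5326500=2.22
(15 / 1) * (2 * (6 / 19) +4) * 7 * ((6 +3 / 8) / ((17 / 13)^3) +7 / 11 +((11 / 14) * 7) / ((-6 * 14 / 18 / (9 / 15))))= 7423599 / 5491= 1351.96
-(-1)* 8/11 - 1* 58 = -57.27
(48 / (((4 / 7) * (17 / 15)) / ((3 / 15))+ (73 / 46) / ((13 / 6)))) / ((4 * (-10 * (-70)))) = 0.00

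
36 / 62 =18 / 31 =0.58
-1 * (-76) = 76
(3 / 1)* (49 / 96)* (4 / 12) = 49 / 96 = 0.51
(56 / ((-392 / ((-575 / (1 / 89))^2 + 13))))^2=6858535796091287044 / 49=139970118287577286.61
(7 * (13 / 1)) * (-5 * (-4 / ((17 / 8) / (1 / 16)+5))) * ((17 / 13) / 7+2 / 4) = 1250 / 39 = 32.05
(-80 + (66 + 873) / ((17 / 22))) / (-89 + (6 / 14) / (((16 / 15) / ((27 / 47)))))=-101584672 / 7943777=-12.79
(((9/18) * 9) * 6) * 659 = 17793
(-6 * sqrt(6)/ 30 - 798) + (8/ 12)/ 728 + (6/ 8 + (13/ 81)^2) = -475982984/ 597051 - sqrt(6)/ 5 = -797.71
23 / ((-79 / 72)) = -1656 / 79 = -20.96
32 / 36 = 0.89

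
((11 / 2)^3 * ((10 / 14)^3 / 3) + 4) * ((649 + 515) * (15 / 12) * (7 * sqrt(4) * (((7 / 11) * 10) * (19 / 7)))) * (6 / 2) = 27548657175 / 1078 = 25555340.61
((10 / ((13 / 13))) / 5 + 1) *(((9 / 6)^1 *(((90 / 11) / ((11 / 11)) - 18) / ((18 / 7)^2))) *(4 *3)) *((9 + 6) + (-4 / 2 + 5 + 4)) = -1764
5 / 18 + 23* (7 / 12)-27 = -479 / 36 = -13.31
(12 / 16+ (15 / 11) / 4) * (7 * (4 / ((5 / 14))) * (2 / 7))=1344 / 55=24.44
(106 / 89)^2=11236 / 7921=1.42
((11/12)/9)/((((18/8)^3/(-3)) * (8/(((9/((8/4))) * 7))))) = -0.11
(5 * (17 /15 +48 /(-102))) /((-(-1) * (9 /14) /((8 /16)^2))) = 1183 /918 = 1.29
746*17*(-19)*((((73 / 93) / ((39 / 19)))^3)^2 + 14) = -7681600574052686990580626290 / 2276592671439414211689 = -3374165.55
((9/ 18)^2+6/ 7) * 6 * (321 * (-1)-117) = -20367/ 7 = -2909.57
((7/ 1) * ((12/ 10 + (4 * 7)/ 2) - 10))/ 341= 182/ 1705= 0.11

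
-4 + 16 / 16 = -3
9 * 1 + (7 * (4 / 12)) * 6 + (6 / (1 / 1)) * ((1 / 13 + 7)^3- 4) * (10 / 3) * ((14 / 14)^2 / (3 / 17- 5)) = -1430.01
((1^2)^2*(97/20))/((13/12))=291/65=4.48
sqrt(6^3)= 6 * sqrt(6)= 14.70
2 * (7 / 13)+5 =79 / 13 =6.08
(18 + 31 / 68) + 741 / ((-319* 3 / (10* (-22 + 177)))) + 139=-22618267 / 21692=-1042.70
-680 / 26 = -340 / 13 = -26.15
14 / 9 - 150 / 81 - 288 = -7784 / 27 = -288.30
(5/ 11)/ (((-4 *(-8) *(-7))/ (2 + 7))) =-45/ 2464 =-0.02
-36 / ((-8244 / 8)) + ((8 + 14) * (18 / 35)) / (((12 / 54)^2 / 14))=3672742 / 1145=3207.63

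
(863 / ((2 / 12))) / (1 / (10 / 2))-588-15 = 25287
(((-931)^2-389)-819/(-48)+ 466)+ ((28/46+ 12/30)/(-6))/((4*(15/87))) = 23925192997/27600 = 866854.82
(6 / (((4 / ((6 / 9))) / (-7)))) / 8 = -7 / 8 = -0.88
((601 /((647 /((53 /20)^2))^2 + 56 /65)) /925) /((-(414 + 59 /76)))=-1171318233007 /6347829549795338170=-0.00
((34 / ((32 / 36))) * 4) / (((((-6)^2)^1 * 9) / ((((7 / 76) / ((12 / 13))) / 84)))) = 221 / 393984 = 0.00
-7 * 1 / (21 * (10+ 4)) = -1 / 42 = -0.02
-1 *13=-13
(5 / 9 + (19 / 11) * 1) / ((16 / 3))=0.43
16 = 16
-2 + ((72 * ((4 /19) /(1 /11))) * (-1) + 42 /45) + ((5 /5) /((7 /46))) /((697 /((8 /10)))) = -233322808 /1390515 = -167.80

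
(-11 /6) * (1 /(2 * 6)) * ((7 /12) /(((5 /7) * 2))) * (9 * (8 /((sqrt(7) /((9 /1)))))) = -231 * sqrt(7) /40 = -15.28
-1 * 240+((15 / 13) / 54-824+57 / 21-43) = -1808785 / 1638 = -1104.26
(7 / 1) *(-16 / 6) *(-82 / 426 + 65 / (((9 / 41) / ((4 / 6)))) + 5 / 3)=-21350336 / 5751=-3712.46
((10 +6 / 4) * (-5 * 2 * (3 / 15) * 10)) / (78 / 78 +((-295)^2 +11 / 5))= -0.00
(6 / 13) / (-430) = -3 / 2795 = -0.00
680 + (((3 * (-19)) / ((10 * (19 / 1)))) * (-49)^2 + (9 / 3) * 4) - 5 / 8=-1157 / 40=-28.92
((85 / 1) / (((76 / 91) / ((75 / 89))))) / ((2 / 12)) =1740375 / 3382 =514.60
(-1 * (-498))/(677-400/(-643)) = 106738/145237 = 0.73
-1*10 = -10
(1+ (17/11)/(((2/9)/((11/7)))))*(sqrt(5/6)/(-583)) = -167*sqrt(30)/48972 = -0.02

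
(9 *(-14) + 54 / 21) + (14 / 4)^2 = -3113 / 28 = -111.18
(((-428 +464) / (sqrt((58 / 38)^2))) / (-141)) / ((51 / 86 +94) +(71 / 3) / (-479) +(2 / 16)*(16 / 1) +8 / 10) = -140883480 / 81983895259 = -0.00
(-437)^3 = -83453453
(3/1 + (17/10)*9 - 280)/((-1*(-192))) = -2617/1920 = -1.36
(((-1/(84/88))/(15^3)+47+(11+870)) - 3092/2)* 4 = -175203088/70875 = -2472.00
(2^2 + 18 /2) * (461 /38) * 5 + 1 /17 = 509443 /646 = 788.61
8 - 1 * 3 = 5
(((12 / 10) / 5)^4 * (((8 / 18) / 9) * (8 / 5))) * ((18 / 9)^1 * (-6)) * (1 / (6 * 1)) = -1024 / 1953125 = -0.00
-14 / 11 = -1.27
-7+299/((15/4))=1091/15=72.73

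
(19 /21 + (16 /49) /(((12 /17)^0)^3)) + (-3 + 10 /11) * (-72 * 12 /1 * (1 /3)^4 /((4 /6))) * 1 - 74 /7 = 38993 /1617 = 24.11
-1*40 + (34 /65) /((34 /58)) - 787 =-53697 /65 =-826.11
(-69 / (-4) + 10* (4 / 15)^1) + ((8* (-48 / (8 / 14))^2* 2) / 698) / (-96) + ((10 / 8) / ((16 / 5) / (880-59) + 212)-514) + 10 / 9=-1802862868457 / 3644715888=-494.65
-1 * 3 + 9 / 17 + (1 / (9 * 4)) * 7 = -1393 / 612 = -2.28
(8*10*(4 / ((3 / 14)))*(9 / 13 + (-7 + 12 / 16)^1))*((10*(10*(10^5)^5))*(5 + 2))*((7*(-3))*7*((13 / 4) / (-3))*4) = -111022240000000000000000000000000000 / 3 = -37007413333333333333333330000000000.00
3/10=0.30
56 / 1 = 56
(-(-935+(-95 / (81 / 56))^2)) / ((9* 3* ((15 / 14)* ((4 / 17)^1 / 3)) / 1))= -527595187 / 354294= -1489.15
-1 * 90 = -90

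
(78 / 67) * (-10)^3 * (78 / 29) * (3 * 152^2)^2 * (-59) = 1724479667748864000 / 1943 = 887534569093599.59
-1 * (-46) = 46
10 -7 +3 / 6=7 / 2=3.50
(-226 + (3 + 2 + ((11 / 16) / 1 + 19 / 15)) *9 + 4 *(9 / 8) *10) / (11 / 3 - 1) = -28419 / 640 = -44.40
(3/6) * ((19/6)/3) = 19/36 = 0.53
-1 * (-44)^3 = 85184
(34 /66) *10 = 170 /33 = 5.15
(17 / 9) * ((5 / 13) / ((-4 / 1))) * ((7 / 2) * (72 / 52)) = -595 / 676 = -0.88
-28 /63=-4 /9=-0.44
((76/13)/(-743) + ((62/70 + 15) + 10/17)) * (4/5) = 378529192/28735525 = 13.17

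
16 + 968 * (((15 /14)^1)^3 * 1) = 413863 /343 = 1206.60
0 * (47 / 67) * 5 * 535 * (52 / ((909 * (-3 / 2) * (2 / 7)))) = 0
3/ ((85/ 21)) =63/ 85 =0.74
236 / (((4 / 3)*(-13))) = -177 / 13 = -13.62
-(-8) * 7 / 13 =56 / 13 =4.31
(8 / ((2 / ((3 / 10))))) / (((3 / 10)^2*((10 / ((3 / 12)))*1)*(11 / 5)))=5 / 33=0.15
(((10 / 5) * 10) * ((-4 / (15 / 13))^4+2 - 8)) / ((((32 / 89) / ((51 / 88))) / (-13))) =-68918858177 / 1188000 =-58012.51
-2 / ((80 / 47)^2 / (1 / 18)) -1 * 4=-232609 / 57600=-4.04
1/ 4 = 0.25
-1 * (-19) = 19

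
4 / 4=1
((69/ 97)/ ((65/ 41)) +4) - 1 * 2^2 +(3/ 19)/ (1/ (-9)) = -116484/ 119795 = -0.97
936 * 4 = 3744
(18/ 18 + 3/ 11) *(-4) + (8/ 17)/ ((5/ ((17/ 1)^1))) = -192/ 55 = -3.49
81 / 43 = 1.88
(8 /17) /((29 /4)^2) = 128 /14297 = 0.01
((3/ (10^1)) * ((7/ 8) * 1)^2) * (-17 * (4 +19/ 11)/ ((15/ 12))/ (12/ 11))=-52479/ 3200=-16.40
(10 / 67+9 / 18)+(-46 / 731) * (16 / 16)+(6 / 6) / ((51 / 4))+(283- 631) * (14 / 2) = -42097205 / 17286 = -2435.34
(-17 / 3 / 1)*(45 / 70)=-51 / 14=-3.64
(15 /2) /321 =5 /214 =0.02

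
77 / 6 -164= -907 / 6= -151.17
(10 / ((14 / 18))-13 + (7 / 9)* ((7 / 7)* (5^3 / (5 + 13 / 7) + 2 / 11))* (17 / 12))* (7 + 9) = 8040569 / 24948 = 322.29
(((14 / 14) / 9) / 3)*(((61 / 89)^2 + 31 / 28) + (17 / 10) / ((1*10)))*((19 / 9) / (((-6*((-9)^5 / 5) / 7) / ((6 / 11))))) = 92017703 / 12502346158170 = 0.00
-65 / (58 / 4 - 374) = 130 / 719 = 0.18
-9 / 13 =-0.69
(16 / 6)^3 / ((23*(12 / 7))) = 896 / 1863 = 0.48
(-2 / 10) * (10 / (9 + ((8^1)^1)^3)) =-2 / 521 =-0.00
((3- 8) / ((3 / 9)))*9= -135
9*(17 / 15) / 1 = 51 / 5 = 10.20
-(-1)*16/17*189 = 3024/17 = 177.88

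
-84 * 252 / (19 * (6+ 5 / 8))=-169344 / 1007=-168.17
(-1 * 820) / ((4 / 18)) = -3690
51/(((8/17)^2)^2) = 4259571/4096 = 1039.93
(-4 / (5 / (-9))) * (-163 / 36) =-163 / 5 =-32.60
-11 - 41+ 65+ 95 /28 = 459 /28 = 16.39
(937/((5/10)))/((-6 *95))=-3.29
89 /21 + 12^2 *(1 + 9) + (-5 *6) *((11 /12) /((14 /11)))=119501 /84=1422.63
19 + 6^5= 7795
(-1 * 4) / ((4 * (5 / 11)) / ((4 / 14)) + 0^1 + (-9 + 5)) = -22 / 13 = -1.69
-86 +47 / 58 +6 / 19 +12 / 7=-641493 / 7714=-83.16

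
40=40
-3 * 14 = -42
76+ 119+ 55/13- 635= -5665/13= -435.77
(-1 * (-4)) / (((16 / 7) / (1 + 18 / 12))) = 35 / 8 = 4.38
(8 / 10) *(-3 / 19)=-12 / 95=-0.13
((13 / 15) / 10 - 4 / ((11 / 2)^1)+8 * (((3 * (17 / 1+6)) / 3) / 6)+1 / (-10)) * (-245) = -1209761 / 165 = -7331.88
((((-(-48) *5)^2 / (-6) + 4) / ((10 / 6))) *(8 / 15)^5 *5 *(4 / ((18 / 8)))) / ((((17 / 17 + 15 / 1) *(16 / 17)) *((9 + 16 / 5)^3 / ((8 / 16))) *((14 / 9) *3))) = -0.01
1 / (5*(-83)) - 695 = -288426 / 415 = -695.00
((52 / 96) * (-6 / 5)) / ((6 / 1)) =-13 / 120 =-0.11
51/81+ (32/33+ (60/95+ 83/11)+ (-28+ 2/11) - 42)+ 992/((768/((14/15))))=-6640261/112860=-58.84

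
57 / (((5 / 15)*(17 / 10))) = 1710 / 17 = 100.59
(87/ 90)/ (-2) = -29/ 60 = -0.48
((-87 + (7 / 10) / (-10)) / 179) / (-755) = 8707 / 13514500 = 0.00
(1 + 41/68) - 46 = -44.40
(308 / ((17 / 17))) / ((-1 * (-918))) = 154 / 459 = 0.34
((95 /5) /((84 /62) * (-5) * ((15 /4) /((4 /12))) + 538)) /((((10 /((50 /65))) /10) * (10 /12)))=14136 /372203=0.04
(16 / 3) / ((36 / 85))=340 / 27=12.59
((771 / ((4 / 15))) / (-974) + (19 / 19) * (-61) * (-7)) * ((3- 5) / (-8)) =1652027 / 15584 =106.01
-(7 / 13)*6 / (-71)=42 / 923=0.05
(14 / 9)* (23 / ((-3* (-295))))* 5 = 322 / 1593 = 0.20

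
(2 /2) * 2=2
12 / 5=2.40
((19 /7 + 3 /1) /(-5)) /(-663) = 8 /4641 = 0.00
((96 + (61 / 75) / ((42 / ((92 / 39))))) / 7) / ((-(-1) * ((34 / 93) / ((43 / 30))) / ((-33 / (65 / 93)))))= -1340841803059 / 527913750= -2539.89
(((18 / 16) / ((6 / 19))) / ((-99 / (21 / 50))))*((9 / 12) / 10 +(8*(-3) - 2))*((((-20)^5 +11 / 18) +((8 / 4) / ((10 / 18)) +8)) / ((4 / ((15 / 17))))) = -2336535083813 / 8448000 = -276578.49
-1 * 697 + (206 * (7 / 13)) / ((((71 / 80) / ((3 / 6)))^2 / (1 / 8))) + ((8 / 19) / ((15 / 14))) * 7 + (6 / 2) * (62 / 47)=-602084948581 / 877814535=-685.89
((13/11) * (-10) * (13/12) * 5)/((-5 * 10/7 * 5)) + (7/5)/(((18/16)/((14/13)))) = 80633/25740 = 3.13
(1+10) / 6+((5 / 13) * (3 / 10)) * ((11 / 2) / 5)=1529 / 780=1.96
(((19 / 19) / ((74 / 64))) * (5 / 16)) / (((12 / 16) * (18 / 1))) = 0.02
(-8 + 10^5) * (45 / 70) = 449964 / 7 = 64280.57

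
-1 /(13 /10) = -10 /13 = -0.77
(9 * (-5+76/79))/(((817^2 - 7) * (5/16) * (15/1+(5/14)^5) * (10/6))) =-0.00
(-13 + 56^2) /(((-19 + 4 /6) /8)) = -74952 /55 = -1362.76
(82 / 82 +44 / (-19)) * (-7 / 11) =175 / 209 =0.84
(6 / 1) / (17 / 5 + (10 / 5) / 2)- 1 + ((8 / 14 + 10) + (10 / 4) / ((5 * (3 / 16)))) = 13.60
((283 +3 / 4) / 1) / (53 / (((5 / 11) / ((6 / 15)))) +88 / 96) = 5.97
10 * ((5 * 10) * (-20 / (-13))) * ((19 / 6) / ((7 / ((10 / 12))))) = 237500 / 819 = 289.99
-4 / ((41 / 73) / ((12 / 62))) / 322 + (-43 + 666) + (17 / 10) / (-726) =925532081893 / 1485621060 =622.99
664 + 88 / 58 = 19300 / 29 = 665.52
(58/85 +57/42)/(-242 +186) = -2427/66640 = -0.04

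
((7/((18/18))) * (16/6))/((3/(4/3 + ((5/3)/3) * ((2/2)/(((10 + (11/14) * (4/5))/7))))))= 79646/7533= 10.57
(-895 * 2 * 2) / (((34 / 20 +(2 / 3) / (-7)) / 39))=-29320200 / 337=-87003.56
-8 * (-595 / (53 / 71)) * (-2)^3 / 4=-675920 / 53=-12753.21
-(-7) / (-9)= -7 / 9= -0.78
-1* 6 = -6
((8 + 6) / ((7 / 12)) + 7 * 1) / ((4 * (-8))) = -31 / 32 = -0.97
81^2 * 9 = 59049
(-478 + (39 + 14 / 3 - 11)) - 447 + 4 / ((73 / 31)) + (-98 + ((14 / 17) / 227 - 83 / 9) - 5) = -2542597145 / 2535363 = -1002.85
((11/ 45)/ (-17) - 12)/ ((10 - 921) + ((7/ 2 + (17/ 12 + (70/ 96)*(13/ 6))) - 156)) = 294112/ 25961125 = 0.01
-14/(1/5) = -70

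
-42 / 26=-21 / 13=-1.62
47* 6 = 282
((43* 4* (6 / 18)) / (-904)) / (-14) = 43 / 9492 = 0.00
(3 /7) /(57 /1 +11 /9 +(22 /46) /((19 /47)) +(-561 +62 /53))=-625347 /730191490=-0.00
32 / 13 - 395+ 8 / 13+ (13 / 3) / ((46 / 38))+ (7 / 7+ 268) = -107051 / 897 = -119.34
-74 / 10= -37 / 5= -7.40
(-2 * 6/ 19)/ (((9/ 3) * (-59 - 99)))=2/ 1501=0.00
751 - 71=680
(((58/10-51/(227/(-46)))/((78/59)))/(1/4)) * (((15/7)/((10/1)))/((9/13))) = 1080467/71505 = 15.11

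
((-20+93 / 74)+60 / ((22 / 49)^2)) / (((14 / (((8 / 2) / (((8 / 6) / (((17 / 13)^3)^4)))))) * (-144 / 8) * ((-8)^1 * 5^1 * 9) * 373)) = 1454972608455849239363 / 2353032557919908565180480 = 0.00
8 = 8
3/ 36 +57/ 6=9.58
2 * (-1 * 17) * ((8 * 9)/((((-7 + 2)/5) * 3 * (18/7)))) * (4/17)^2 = 896/51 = 17.57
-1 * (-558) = 558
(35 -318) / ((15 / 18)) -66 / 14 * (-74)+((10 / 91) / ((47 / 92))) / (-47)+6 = 15330278 / 1005095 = 15.25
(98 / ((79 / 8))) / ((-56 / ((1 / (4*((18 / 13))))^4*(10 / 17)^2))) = -0.00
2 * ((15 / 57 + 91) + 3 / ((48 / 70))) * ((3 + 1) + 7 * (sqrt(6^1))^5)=14537 / 19 + 915831 * sqrt(6) / 19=118834.51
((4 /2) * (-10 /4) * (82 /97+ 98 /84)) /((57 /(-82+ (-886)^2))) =-765945245 /5529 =-138532.33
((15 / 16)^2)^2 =50625 / 65536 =0.77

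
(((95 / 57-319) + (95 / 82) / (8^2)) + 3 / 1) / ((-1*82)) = 4948579 / 1291008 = 3.83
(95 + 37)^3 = 2299968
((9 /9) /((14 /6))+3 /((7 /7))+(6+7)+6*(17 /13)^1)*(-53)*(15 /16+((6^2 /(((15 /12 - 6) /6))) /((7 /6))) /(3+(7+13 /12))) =85465390461 /25755184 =3318.38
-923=-923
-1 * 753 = -753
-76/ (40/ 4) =-38/ 5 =-7.60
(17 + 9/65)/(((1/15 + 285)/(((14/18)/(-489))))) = -3899/40773798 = -0.00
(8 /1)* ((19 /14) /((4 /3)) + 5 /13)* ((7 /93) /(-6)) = -0.14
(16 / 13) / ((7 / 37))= 592 / 91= 6.51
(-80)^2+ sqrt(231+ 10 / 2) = 6415.36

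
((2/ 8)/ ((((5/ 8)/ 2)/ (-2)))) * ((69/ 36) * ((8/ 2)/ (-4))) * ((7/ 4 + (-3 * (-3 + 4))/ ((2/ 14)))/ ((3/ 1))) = -1771/ 90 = -19.68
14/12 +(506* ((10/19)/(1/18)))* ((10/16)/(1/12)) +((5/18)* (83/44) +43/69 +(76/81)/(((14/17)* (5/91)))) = 560309722883/15574680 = 35975.68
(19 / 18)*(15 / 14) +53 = 54.13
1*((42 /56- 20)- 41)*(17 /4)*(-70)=143395 /8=17924.38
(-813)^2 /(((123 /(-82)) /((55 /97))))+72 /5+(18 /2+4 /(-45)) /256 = -279177175567 /1117440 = -249836.39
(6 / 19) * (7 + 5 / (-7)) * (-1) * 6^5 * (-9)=18475776 / 133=138915.61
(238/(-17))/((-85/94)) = 1316/85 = 15.48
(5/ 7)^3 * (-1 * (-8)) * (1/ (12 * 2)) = 125/ 1029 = 0.12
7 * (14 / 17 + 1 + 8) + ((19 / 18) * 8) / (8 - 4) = 10844 / 153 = 70.88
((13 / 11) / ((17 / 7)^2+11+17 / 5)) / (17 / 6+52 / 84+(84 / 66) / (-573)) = 8516690 / 504674959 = 0.02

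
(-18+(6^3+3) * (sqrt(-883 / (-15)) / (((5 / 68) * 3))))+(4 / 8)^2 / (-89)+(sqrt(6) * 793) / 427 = -6409 / 356+13 * sqrt(6) / 7+4964 * sqrt(13245) / 75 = 7603.77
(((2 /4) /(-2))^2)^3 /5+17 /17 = 20481 /20480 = 1.00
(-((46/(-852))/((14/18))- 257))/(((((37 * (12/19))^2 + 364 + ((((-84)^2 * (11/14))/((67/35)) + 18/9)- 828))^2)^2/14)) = 0.00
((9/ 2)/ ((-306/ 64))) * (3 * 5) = -240/ 17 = -14.12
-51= -51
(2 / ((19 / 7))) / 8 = 7 / 76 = 0.09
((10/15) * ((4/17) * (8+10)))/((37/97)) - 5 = 1511/629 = 2.40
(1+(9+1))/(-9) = -11/9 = -1.22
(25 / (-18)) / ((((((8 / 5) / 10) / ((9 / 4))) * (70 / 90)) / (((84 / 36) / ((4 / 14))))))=-13125 / 64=-205.08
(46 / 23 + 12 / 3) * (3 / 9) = 2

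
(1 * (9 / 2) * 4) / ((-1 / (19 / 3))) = -114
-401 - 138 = -539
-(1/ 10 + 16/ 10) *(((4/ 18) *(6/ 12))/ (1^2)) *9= -17/ 10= -1.70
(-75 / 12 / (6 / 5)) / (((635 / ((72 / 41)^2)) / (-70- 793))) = 4660200 / 213487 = 21.83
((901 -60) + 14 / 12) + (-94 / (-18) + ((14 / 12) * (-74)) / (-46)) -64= 162550 / 207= 785.27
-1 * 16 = -16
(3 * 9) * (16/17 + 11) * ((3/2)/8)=60.45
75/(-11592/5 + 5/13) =-4875/150671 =-0.03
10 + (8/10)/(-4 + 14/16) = 1218/125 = 9.74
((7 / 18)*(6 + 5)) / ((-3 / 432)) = -616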